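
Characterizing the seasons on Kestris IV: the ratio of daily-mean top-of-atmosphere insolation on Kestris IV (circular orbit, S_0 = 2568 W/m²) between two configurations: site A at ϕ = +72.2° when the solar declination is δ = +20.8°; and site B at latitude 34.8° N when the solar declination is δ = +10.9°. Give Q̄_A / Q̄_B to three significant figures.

Q̄_A / Q̄_B ≈ 1.08

— Configuration A (ϕ=+72.2°):
cos h₀ = −tan(+72.2°) tan(+20.800°) = -1.1831 ≤ −1 ⇒ polar day, h₀ = π.
Bracket: h₀ sin ϕ sin δ + cos ϕ cos δ sin h₀ = 3.1416×0.95213×0.35511 + 0.30570×0.93483×0.00000 = 1.062209 + 0.000000 = 1.062209.
Q̄ = (S_0/π) × [bracket] = (2568/π) × 1.062209 = 868.27 W/m².
— Configuration B (ϕ=+34.8°):
cos h₀ = −tan(+34.8°) tan(+10.900°) = -0.1338, h₀ = 1.7050 rad.
Bracket: h₀ sin ϕ sin δ + cos ϕ cos δ sin h₀ = 1.7050×0.57071×0.18910 + 0.82115×0.98196×0.99100 = 0.184006 + 0.799079 = 0.983085.
Q̄ = (S_0/π) × [bracket] = (2568/π) × 0.983085 = 803.59 W/m².
Ratio Q̄_A / Q̄_B = 868.27 / 803.59 = 1.080.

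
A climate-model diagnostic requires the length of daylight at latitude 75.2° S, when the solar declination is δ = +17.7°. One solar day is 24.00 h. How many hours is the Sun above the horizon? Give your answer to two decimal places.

0.00 h

cos h₀ = −tan ϕ · tan δ = 1.2079 ≥ 1, so the Sun never rises (polar night) and h₀ = 0.
Daylight = 2h₀/(2π) × 24.00 h = (0.0000/π) × 24.00 = 0.00 h.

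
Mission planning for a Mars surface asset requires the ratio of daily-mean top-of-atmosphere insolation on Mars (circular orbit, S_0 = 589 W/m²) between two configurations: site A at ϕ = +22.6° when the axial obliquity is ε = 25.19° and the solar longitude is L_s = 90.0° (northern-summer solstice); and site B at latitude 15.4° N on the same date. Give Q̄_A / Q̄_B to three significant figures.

— Configuration A (ϕ=+22.6°):
Solar declination: sin δ = sin ε · sin L_s = sin 25.19° × sin 90.0° = 0.42562, so δ = +25.190°.
cos h₀ = −tan(+22.6°) tan(+25.190°) = -0.1958, h₀ = 1.7679 rad.
Bracket: h₀ sin ϕ sin δ + cos ϕ cos δ sin h₀ = 1.7679×0.38430×0.42562 + 0.92321×0.90490×0.98065 = 0.289168 + 0.819247 = 1.108415.
Q̄ = (S_0/π) × [bracket] = (589/π) × 1.108415 = 207.81 W/m².
— Configuration B (ϕ=+15.4°):
cos h₀ = −tan(+15.4°) tan(+25.190°) = -0.1296, h₀ = 1.7007 rad.
Bracket: h₀ sin ϕ sin δ + cos ϕ cos δ sin h₀ = 1.7007×0.26556×0.42562 + 0.96410×0.90490×0.99157 = 0.192226 + 0.865060 = 1.057286.
Q̄ = (S_0/π) × [bracket] = (589/π) × 1.057286 = 198.22 W/m².
Ratio Q̄_A / Q̄_B = 207.81 / 198.22 = 1.048.

Q̄_A / Q̄_B ≈ 1.05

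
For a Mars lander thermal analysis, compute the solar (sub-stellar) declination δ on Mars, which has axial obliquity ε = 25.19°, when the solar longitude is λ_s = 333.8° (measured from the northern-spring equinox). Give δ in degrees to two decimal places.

δ = -10.83°

sin δ = sin ε · sin λ_s = sin 25.19° × sin 333.8° = -0.187914.
δ = arcsin(-0.187914) = -10.83°.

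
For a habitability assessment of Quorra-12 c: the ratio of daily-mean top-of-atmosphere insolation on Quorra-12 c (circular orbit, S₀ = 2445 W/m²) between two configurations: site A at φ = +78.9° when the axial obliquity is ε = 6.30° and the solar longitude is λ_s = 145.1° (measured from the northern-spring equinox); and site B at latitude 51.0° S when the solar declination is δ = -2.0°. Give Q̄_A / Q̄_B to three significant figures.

Q̄_A / Q̄_B ≈ 0.445

— Configuration A (φ=+78.9°):
Solar declination: sin δ = sin ε · sin λ_s = sin 6.30° × sin 145.1° = 0.06278, so δ = +3.600°.
cos H₀ = −tan(+78.9°) tan(+3.600°) = -0.3206, H₀ = 1.8972 rad.
Bracket: H₀ sin φ sin δ + cos φ cos δ sin H₀ = 1.8972×0.98129×0.06278 + 0.19252×0.99803×0.94720 = 0.116878 + 0.181996 = 0.298874.
Q̄ = (S₀/π) × [bracket] = (2445/π) × 0.298874 = 232.60 W/m².
— Configuration B (φ=-51.0°):
cos H₀ = −tan(-51.0°) tan(-2.000°) = -0.0431, H₀ = 1.6139 rad.
Bracket: H₀ sin φ sin δ + cos φ cos δ sin H₀ = 1.6139×-0.77715×-0.03490 + 0.62932×0.99939×0.99907 = 0.043773 + 0.628351 = 0.672124.
Q̄ = (S₀/π) × [bracket] = (2445/π) × 0.672124 = 523.09 W/m².
Ratio Q̄_A / Q̄_B = 232.60 / 523.09 = 0.4447.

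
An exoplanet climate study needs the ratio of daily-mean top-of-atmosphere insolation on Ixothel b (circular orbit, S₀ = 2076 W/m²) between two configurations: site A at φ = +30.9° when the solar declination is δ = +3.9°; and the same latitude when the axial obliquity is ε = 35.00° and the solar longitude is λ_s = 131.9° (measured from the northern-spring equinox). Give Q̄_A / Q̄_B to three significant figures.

— Configuration A (φ=+30.9°):
cos H₀ = −tan(+30.9°) tan(+3.900°) = -0.0408, H₀ = 1.6116 rad.
Bracket: H₀ sin φ sin δ + cos φ cos δ sin H₀ = 1.6116×0.51354×0.06802 + 0.85806×0.99768×0.99917 = 0.056295 + 0.855359 = 0.911654.
Q̄ = (S₀/π) × [bracket] = (2076/π) × 0.911654 = 602.43 W/m².
— Configuration B (φ=+30.9°):
Solar declination: sin δ = sin ε · sin λ_s = sin 35.00° × sin 131.9° = 0.42692, so δ = +25.272°.
cos H₀ = −tan(+30.9°) tan(+25.272°) = -0.2825, H₀ = 1.8572 rad.
Bracket: H₀ sin φ sin δ + cos φ cos δ sin H₀ = 1.8572×0.51354×0.42692 + 0.85806×0.90429×0.95925 = 0.407173 + 0.744316 = 1.151489.
Q̄ = (S₀/π) × [bracket] = (2076/π) × 1.151489 = 760.92 W/m².
Ratio Q̄_A / Q̄_B = 602.43 / 760.92 = 0.7917.

Q̄_A / Q̄_B ≈ 0.792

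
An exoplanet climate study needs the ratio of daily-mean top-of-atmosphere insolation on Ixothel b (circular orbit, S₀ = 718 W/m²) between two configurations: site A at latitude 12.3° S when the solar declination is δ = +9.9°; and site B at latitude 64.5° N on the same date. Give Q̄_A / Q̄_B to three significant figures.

Q̄_A / Q̄_B ≈ 1.30

— Configuration A (φ=-12.3°):
cos H₀ = −tan(-12.3°) tan(+9.900°) = 0.0381, H₀ = 1.5327 rad.
Bracket: H₀ sin φ sin δ + cos φ cos δ sin H₀ = 1.5327×-0.21303×0.17193 + 0.97705×0.98511×0.99928 = -0.056137 + 0.961809 = 0.905672.
Q̄ = (S₀/π) × [bracket] = (718/π) × 0.905672 = 206.99 W/m².
— Configuration B (φ=+64.5°):
cos H₀ = −tan(+64.5°) tan(+9.900°) = -0.3659, H₀ = 1.9454 rad.
Bracket: H₀ sin φ sin δ + cos φ cos δ sin H₀ = 1.9454×0.90259×0.17193 + 0.43051×0.98511×0.93065 = 0.301892 + 0.394688 = 0.696580.
Q̄ = (S₀/π) × [bracket] = (718/π) × 0.696580 = 159.20 W/m².
Ratio Q̄_A / Q̄_B = 206.99 / 159.20 = 1.300.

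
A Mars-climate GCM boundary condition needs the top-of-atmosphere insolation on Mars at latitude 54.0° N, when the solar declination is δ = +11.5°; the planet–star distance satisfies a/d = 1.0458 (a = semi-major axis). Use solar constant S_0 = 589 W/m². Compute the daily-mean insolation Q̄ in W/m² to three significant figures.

Q̄ ≈ 175 W/m²

cos h₀ = −tan(+54.0°) tan(+11.500°) = -0.2800, h₀ = 1.8546 rad.
Bracket: h₀ sin ϕ sin δ + cos ϕ cos δ sin h₀ = 1.8546×0.80902×0.19937 + 0.58779×0.97992×0.95999 = 0.299136 + 0.552942 = 0.852078.
Inverse-square distance factor (a/d)² = 1.0458² = 1.093698.
Q̄ = (S_0/π) × 1.093698 × [bracket] = (589/π) × 1.093698 × 0.852078 = 174.7 W/m².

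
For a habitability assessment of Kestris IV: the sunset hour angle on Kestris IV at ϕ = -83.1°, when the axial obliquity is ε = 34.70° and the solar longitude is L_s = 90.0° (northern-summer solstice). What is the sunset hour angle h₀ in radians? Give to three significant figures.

h₀ = 0.00 rad

Solar declination: sin δ = sin ε · sin L_s = sin 34.70° × sin 90.0° = 0.56928, so δ = +34.700°.
cos h₀ = −tan ϕ · tan δ = 5.7220 ≥ 1, so the host star never rises (polar night) and h₀ = 0.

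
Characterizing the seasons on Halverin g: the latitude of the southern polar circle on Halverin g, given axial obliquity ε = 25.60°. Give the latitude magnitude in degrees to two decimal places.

64.40°

The polar circle is the lowest latitude that experiences at least one full rotation of continuous darkness at the northern-summer solstice; it lies at |φ| = 90° − ε = 90° − 25.60° = 64.40°.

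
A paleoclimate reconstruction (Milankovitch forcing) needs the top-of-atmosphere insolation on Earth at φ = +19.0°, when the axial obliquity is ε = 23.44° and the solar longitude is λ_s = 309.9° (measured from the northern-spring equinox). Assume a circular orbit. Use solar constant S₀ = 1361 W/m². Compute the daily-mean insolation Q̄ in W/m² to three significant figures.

Q̄ ≈ 325 W/m²

Solar declination: sin δ = sin ε · sin λ_s = sin 23.44° × sin 309.9° = -0.30517, so δ = -17.768°.
cos H₀ = −tan(+19.0°) tan(-17.768°) = 0.1103, H₀ = 1.4602 rad.
Bracket: H₀ sin φ sin δ + cos φ cos δ sin H₀ = 1.4602×0.32557×-0.30517 + 0.94552×0.95230×0.99389 = -0.145077 + 0.894917 = 0.749840.
Q̄ = (S₀/π) × [bracket] = (1361/π) × 0.749840 = 324.8 W/m².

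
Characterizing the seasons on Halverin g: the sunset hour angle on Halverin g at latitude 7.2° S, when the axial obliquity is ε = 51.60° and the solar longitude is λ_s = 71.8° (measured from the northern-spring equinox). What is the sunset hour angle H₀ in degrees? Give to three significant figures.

H₀ = 81.9°

Solar declination: sin δ = sin ε · sin λ_s = sin 51.60° × sin 71.8° = 0.74449, so δ = +48.115°.
cos H₀ = −tan φ · tan δ = −tan(-7.2°) × tan(+48.115°) = 0.1409, so H₀ = 1.4295 rad = 81.90°.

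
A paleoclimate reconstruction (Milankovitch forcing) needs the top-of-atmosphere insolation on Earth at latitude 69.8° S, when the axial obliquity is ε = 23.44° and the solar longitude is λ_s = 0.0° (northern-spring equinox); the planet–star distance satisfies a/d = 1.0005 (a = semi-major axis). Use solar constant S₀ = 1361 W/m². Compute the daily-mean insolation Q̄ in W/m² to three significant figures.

Q̄ ≈ 150 W/m²

Solar declination: sin δ = sin ε · sin λ_s = sin 23.44° × sin 0.0° = 0.00000, so δ = +0.000°.
cos H₀ = −tan(-69.8°) tan(+0.000°) = 0.0000, H₀ = 1.5708 rad.
Bracket: H₀ sin φ sin δ + cos φ cos δ sin H₀ = 1.5708×-0.93849×0.00000 + 0.34530×1.00000×1.00000 = -0.000000 + 0.345300 = 0.345300.
Inverse-square distance factor (a/d)² = 1.0005² = 1.001000.
Q̄ = (S₀/π) × 1.001000 × [bracket] = (1361/π) × 1.001000 × 0.345300 = 149.7 W/m².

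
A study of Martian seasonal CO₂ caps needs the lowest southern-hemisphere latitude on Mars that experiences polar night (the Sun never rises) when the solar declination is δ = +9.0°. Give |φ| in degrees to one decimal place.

|φ| = 81.0°

Polar night requires cos H₀ = −tan φ tan δ ≥ 1, i.e. tan φ tan δ ≤ −1.
The boundary is |tan φ| · |tan δ| = 1, so |φ| = 90° − |δ| = 90° − 9.0° = 81.0° in the southern hemisphere.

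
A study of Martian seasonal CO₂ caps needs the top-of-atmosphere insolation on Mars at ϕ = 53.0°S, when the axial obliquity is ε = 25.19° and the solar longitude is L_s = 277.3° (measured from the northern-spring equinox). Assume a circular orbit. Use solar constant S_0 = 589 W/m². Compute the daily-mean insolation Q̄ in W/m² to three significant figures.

Q̄ ≈ 222 W/m²

Solar declination: sin δ = sin ε · sin L_s = sin 25.19° × sin 277.3° = -0.42217, so δ = -24.972°.
cos h₀ = −tan(-53.0°) tan(-24.972°) = -0.6180, h₀ = 2.2370 rad.
Bracket: h₀ sin ϕ sin δ + cos ϕ cos δ sin h₀ = 2.2370×-0.79864×-0.42217 + 0.60182×0.90652×0.78617 = 0.754231 + 0.428904 = 1.183135.
Q̄ = (S_0/π) × [bracket] = (589/π) × 1.183135 = 221.8 W/m².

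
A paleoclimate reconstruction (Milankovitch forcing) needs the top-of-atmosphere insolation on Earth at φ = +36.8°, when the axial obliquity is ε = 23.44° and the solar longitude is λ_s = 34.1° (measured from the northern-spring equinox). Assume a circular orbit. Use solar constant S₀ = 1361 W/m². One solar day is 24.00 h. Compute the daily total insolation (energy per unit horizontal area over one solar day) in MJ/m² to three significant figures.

Solar declination: sin δ = sin ε · sin λ_s = sin 23.44° × sin 34.1° = 0.22302, so δ = +12.886°.
cos H₀ = −tan(+36.8°) tan(+12.886°) = -0.1711, H₀ = 1.7428 rad.
Bracket: H₀ sin φ sin δ + cos φ cos δ sin H₀ = 1.7428×0.59902×0.22302 + 0.80073×0.97481×0.98525 = 0.232827 + 0.769046 = 1.001873.
Q̄ = (S₀/π) × [bracket] = (1361/π) × 1.001873 = 434.03 W/m².
Daily total = Q̄ × 24.00 h × 3600 s/h = 434.03 × 24.00 × 3600 / 10⁶ = 37.50 MJ/m².

37.5 MJ/m²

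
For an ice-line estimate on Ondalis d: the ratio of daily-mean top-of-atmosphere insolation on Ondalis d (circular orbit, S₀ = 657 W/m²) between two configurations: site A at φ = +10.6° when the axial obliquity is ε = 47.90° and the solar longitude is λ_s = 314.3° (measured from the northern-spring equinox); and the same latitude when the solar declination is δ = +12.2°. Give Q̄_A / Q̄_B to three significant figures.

— Configuration A (φ=+10.6°):
Solar declination: sin δ = sin ε · sin λ_s = sin 47.90° × sin 314.3° = -0.53103, so δ = -32.075°.
cos H₀ = −tan(+10.6°) tan(-32.075°) = 0.1173, H₀ = 1.4532 rad.
Bracket: H₀ sin φ sin δ + cos φ cos δ sin H₀ = 1.4532×0.18395×-0.53103 + 0.98294×0.84736×0.99310 = -0.141953 + 0.827157 = 0.685204.
Q̄ = (S₀/π) × [bracket] = (657/π) × 0.685204 = 143.30 W/m².
— Configuration B (φ=+10.6°):
cos H₀ = −tan(+10.6°) tan(+12.200°) = -0.0405, H₀ = 1.6113 rad.
Bracket: H₀ sin φ sin δ + cos φ cos δ sin H₀ = 1.6113×0.18395×0.21132 + 0.98294×0.97742×0.99918 = 0.062635 + 0.959957 = 1.022592.
Q̄ = (S₀/π) × [bracket] = (657/π) × 1.022592 = 213.85 W/m².
Ratio Q̄_A / Q̄_B = 143.30 / 213.85 = 0.6701.

Q̄_A / Q̄_B ≈ 0.670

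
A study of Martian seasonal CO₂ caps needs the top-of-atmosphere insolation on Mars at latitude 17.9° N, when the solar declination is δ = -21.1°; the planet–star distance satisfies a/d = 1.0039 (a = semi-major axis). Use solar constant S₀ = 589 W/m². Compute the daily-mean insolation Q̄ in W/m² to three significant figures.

Q̄ ≈ 136 W/m²

cos H₀ = −tan(+17.9°) tan(-21.100°) = 0.1246, H₀ = 1.4458 rad.
Bracket: H₀ sin φ sin δ + cos φ cos δ sin H₀ = 1.4458×0.30736×-0.36000 + 0.95159×0.93295×0.99220 = -0.159977 + 0.880861 = 0.720884.
Inverse-square distance factor (a/d)² = 1.0039² = 1.007815.
Q̄ = (S₀/π) × 1.007815 × [bracket] = (589/π) × 1.007815 × 0.720884 = 136.2 W/m².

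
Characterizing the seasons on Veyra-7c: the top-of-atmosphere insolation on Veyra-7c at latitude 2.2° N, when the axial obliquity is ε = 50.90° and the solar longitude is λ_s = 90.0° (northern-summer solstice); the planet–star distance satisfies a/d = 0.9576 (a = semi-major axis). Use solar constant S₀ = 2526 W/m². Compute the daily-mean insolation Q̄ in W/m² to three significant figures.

Q̄ ≈ 500 W/m²

Solar declination: sin δ = sin ε · sin λ_s = sin 50.90° × sin 90.0° = 0.77605, so δ = +50.900°.
cos H₀ = −tan(+2.2°) tan(+50.900°) = -0.0473, H₀ = 1.6181 rad.
Bracket: H₀ sin φ sin δ + cos φ cos δ sin H₀ = 1.6181×0.03839×0.77605 + 0.99926×0.63068×0.99888 = 0.048207 + 0.629507 = 0.677714.
Inverse-square distance factor (a/d)² = 0.9576² = 0.916998.
Q̄ = (S₀/π) × 0.916998 × [bracket] = (2526/π) × 0.916998 × 0.677714 = 499.7 W/m².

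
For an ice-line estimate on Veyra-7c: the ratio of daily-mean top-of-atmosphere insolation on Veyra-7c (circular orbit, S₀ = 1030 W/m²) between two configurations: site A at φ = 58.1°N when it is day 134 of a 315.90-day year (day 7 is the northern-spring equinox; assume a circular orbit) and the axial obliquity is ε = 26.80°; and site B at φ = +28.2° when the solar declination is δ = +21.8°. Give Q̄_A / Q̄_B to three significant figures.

Q̄_A / Q̄_B ≈ 0.814

— Configuration A (φ=+58.1°):
Solar longitude: λ_s = 360° × (134 − 7)/315.90 = 144.729°.
sin δ = sin 26.80° × sin 144.729° = 0.26035, so δ = +15.091°.
cos H₀ = −tan(+58.1°) tan(+15.091°) = -0.4332, H₀ = 2.0189 rad.
Bracket: H₀ sin φ sin δ + cos φ cos δ sin H₀ = 2.0189×0.84897×0.26035 + 0.52844×0.96551×0.90129 = 0.446236 + 0.459851 = 0.906087.
Q̄ = (S₀/π) × [bracket] = (1030/π) × 0.906087 = 297.07 W/m².
— Configuration B (φ=+28.2°):
cos H₀ = −tan(+28.2°) tan(+21.800°) = -0.2145, H₀ = 1.7869 rad.
Bracket: H₀ sin φ sin δ + cos φ cos δ sin H₀ = 1.7869×0.47255×0.37137 + 0.88130×0.92849×0.97673 = 0.313585 + 0.799237 = 1.112822.
Q̄ = (S₀/π) × [bracket] = (1030/π) × 1.112822 = 364.85 W/m².
Ratio Q̄_A / Q̄_B = 297.07 / 364.85 = 0.8142.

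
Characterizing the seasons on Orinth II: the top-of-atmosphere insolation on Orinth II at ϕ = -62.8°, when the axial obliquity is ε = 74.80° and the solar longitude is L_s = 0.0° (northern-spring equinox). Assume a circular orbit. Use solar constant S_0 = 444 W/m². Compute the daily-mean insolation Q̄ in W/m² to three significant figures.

Solar declination: sin δ = sin ε · sin L_s = sin 74.80° × sin 0.0° = 0.00000, so δ = +0.000°.
cos h₀ = −tan(-62.8°) tan(+0.000°) = 0.0000, h₀ = 1.5708 rad.
Bracket: h₀ sin ϕ sin δ + cos ϕ cos δ sin h₀ = 1.5708×-0.88942×0.00000 + 0.45710×1.00000×1.00000 = -0.000000 + 0.457100 = 0.457100.
Q̄ = (S_0/π) × [bracket] = (444/π) × 0.457100 = 64.60 W/m².

Q̄ ≈ 64.6 W/m²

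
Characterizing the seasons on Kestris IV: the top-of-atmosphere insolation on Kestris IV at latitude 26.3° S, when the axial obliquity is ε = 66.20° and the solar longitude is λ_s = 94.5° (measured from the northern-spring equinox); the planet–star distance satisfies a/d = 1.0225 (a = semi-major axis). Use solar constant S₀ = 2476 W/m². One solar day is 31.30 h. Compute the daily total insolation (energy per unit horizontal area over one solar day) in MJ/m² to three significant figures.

Solar declination: sin δ = sin ε · sin λ_s = sin 66.20° × sin 94.5° = 0.91214, so δ = +65.803°.
cos H₀ = −tan(-26.3°) tan(+65.803°) = 1.0998 ≥ 1 ⇒ polar night, H₀ = 0 and Q̄ = 0.
Inverse-square distance factor (a/d)² = 1.0225² = 1.045506.
Daily total = Q̄ × 31.30 h × 3600 s/h = 0.00 MJ/m².

0.00 MJ/m²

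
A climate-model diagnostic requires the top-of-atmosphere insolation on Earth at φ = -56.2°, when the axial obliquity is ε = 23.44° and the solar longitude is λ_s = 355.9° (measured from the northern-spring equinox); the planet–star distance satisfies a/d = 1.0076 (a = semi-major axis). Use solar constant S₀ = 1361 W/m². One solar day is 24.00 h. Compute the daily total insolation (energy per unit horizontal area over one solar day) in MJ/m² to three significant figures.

Solar declination: sin δ = sin ε · sin λ_s = sin 23.44° × sin 355.9° = -0.02844, so δ = -1.630°.
cos H₀ = −tan(-56.2°) tan(-1.630°) = -0.0425, H₀ = 1.6133 rad.
Bracket: H₀ sin φ sin δ + cos φ cos δ sin H₀ = 1.6133×-0.83098×-0.02844 + 0.55630×0.99960×0.99910 = 0.038127 + 0.555577 = 0.593704.
Inverse-square distance factor (a/d)² = 1.0076² = 1.015258.
Q̄ = (S₀/π) × 1.015258 × [bracket] = (1361/π) × 1.015258 × 0.593704 = 261.13 W/m².
Daily total = Q̄ × 24.00 h × 3600 s/h = 261.13 × 24.00 × 3600 / 10⁶ = 22.56 MJ/m².

22.6 MJ/m²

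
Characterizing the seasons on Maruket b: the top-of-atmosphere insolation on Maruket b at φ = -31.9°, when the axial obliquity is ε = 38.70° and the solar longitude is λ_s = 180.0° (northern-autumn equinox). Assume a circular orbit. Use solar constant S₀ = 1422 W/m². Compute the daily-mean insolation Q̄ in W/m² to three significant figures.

Q̄ ≈ 384 W/m²

Solar declination: sin δ = sin ε · sin λ_s = sin 38.70° × sin 180.0° = 0.00000, so δ = +0.000°.
cos H₀ = −tan(-31.9°) tan(+0.000°) = 0.0000, H₀ = 1.5708 rad.
Bracket: H₀ sin φ sin δ + cos φ cos δ sin H₀ = 1.5708×-0.52844×0.00000 + 0.84897×1.00000×1.00000 = -0.000000 + 0.848970 = 0.848970.
Q̄ = (S₀/π) × [bracket] = (1422/π) × 0.848970 = 384.3 W/m².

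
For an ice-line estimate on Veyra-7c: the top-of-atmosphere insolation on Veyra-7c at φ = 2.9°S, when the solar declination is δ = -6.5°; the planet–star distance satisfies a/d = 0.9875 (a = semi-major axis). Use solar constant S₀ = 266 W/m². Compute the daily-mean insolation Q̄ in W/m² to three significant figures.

cos H₀ = −tan(-2.9°) tan(-6.500°) = -0.0058, H₀ = 1.5766 rad.
Bracket: H₀ sin φ sin δ + cos φ cos δ sin H₀ = 1.5766×-0.05059×-0.11320 + 0.99872×0.99357×0.99998 = 0.009029 + 0.992278 = 1.001307.
Inverse-square distance factor (a/d)² = 0.9875² = 0.975156.
Q̄ = (S₀/π) × 0.975156 × [bracket] = (266/π) × 0.975156 × 1.001307 = 82.67 W/m².

Q̄ ≈ 82.7 W/m²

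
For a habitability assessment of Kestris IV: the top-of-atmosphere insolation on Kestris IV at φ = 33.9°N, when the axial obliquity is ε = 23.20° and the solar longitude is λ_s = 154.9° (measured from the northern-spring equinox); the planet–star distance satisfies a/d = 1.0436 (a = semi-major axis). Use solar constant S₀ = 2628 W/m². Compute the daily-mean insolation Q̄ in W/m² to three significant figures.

Q̄ ≈ 884 W/m²

Solar declination: sin δ = sin ε · sin λ_s = sin 23.20° × sin 154.9° = 0.16711, so δ = +9.620°.
cos H₀ = −tan(+33.9°) tan(+9.620°) = -0.1139, H₀ = 1.6849 rad.
Bracket: H₀ sin φ sin δ + cos φ cos δ sin H₀ = 1.6849×0.55775×0.16711 + 0.83001×0.98594×0.99349 = 0.157042 + 0.813013 = 0.970055.
Inverse-square distance factor (a/d)² = 1.0436² = 1.089101.
Q̄ = (S₀/π) × 1.089101 × [bracket] = (2628/π) × 1.089101 × 0.970055 = 883.8 W/m².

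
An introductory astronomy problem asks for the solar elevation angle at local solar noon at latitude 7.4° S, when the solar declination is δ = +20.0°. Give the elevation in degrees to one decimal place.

62.6°

At local noon the hour angle is zero, so the zenith angle equals |φ − δ| = |-7.4° − (+20.000°)| = 27.400°.
Elevation = 90° − 27.400° = 62.6°.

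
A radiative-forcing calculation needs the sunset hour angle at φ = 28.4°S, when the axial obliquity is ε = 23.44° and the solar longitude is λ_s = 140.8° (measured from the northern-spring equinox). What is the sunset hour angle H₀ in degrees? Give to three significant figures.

Solar declination: sin δ = sin ε · sin λ_s = sin 23.44° × sin 140.8° = 0.25141, so δ = +14.561°.
cos H₀ = −tan φ · tan δ = −tan(-28.4°) × tan(+14.561°) = 0.1405, so H₀ = 1.4299 rad = 81.93°.

H₀ = 81.9°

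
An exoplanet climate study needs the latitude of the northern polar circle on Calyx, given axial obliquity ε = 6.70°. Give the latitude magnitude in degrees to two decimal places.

The polar circle is the lowest latitude that experiences at least one full rotation of continuous daylight at the northern-summer solstice; it lies at |φ| = 90° − ε = 90° − 6.70° = 83.30°.

83.30°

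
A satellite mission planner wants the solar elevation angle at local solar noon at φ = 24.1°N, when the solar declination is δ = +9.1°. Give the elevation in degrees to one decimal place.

75.0°

At local noon the hour angle is zero, so the zenith angle equals |φ − δ| = |+24.1° − (+9.100°)| = 15.000°.
Elevation = 90° − 15.000° = 75.0°.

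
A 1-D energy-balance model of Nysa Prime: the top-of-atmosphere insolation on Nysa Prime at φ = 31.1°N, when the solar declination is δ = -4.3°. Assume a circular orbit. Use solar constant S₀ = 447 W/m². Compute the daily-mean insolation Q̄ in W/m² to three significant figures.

cos H₀ = −tan(+31.1°) tan(-4.300°) = 0.0454, H₀ = 1.5254 rad.
Bracket: H₀ sin φ sin δ + cos φ cos δ sin H₀ = 1.5254×0.51653×-0.07498 + 0.85627×0.99719×0.99897 = -0.059078 + 0.852984 = 0.793906.
Q̄ = (S₀/π) × [bracket] = (447/π) × 0.793906 = 113.0 W/m².

Q̄ ≈ 113 W/m²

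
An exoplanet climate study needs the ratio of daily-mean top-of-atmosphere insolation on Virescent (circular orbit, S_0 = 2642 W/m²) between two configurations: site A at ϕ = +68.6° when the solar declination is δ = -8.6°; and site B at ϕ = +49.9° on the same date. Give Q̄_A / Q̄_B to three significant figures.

— Configuration A (ϕ=+68.6°):
cos h₀ = −tan(+68.6°) tan(-8.600°) = 0.3859, h₀ = 1.1746 rad.
Bracket: h₀ sin ϕ sin δ + cos ϕ cos δ sin h₀ = 1.1746×0.93106×-0.14954 + 0.36488×0.98876×0.92254 = -0.163540 + 0.332833 = 0.169293.
Q̄ = (S_0/π) × [bracket] = (2642/π) × 0.169293 = 142.37 W/m².
— Configuration B (ϕ=+49.9°):
cos h₀ = −tan(+49.9°) tan(-8.600°) = 0.1796, h₀ = 1.3902 rad.
Bracket: h₀ sin ϕ sin δ + cos ϕ cos δ sin h₀ = 1.3902×0.76492×-0.14954 + 0.64412×0.98876×0.98374 = -0.159020 + 0.626524 = 0.467504.
Q̄ = (S_0/π) × [bracket] = (2642/π) × 0.467504 = 393.16 W/m².
Ratio Q̄_A / Q̄_B = 142.37 / 393.16 = 0.3621.

Q̄_A / Q̄_B ≈ 0.362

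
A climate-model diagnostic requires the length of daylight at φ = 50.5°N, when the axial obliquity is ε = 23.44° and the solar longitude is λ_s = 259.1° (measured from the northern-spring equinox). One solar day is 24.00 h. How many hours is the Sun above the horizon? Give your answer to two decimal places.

Solar declination: sin δ = sin ε · sin λ_s = sin 23.44° × sin 259.1° = -0.39061, so δ = -22.993°.
cos H₀ = −tan φ · tan δ = −tan(+50.5°) × tan(-22.993°) = 0.5147, so H₀ = 1.0301 rad = 59.02°.
Daylight = 2H₀/(2π) × 24.00 h = (1.0301/π) × 24.00 = 7.87 h.

7.87 h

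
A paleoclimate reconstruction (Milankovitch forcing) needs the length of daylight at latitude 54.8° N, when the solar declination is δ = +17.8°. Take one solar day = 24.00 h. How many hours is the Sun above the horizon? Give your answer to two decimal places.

15.61 h

cos h₀ = −tan ϕ · tan δ = −tan(+54.8°) × tan(+17.800°) = -0.4551, so h₀ = 2.0433 rad = 117.07°.
Daylight = 2h₀/(2π) × 24.00 h = (2.0433/π) × 24.00 = 15.61 h.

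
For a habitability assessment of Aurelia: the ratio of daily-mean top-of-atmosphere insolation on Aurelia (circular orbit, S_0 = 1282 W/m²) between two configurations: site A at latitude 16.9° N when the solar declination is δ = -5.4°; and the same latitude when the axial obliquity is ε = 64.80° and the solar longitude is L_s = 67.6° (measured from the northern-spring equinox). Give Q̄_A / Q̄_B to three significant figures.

Q̄_A / Q̄_B ≈ 0.944

— Configuration A (ϕ=+16.9°):
cos h₀ = −tan(+16.9°) tan(-5.400°) = 0.0287, h₀ = 1.5421 rad.
Bracket: h₀ sin ϕ sin δ + cos ϕ cos δ sin h₀ = 1.5421×0.29070×-0.09411 + 0.95681×0.99556×0.99959 = -0.042188 + 0.952171 = 0.909983.
Q̄ = (S_0/π) × [bracket] = (1282/π) × 0.909983 = 371.34 W/m².
— Configuration B (ϕ=+16.9°):
Solar declination: sin δ = sin ε · sin L_s = sin 64.80° × sin 67.6° = 0.83655, so δ = +56.778°.
cos h₀ = −tan(+16.9°) tan(+56.778°) = -0.4639, h₀ = 2.0532 rad.
Bracket: h₀ sin ϕ sin δ + cos ϕ cos δ sin h₀ = 2.0532×0.29070×0.83655 + 0.95681×0.54788×0.88589 = 0.499308 + 0.464399 = 0.963707.
Q̄ = (S_0/π) × [bracket] = (1282/π) × 0.963707 = 393.26 W/m².
Ratio Q̄_A / Q̄_B = 371.34 / 393.26 = 0.9443.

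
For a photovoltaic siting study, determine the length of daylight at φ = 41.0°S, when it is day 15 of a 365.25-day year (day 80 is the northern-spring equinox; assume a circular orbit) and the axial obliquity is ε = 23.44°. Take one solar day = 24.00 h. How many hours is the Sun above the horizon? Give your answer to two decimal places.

14.59 h

Solar longitude: λ_s = 360° × (15 − 80)/365.25 = -64.066°, i.e. -64.066° + 360° = 295.934°.
sin δ = sin 23.44° × sin 295.934° = -0.35773, so δ = -20.961°.
cos H₀ = −tan φ · tan δ = −tan(-41.0°) × tan(-20.961°) = -0.3330, so H₀ = 1.9103 rad = 109.45°.
Daylight = 2H₀/(2π) × 24.00 h = (1.9103/π) × 24.00 = 14.59 h.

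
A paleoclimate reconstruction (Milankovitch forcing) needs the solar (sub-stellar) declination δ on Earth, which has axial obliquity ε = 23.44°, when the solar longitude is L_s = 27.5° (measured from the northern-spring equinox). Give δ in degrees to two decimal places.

sin δ = sin ε · sin L_s = sin 23.44° × sin 27.5° = 0.183678.
δ = arcsin(0.183678) = +10.58°.

δ = +10.58°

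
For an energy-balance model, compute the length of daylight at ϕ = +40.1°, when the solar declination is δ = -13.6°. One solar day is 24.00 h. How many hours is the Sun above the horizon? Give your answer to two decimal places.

10.43 h

cos h₀ = −tan ϕ · tan δ = −tan(+40.1°) × tan(-13.600°) = 0.2037, so h₀ = 1.3656 rad = 78.25°.
Daylight = 2h₀/(2π) × 24.00 h = (1.3656/π) × 24.00 = 10.43 h.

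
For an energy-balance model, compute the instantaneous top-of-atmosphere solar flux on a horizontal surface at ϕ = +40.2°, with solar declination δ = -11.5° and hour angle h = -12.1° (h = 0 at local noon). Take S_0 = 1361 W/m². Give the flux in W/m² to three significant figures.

821 W/m²

cos θ_z = sin ϕ sin δ + cos ϕ cos δ cos h = -0.128684 + 0.731834 = 0.603150.
Flux = S_0 · cos θ_z = 1361 × 0.603150 = 820.9 W/m².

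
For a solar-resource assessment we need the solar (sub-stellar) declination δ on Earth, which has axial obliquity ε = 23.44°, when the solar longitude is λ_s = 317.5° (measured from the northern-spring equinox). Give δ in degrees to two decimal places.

δ = -15.59°

sin δ = sin ε · sin λ_s = sin 23.44° × sin 317.5° = -0.268742.
δ = arcsin(-0.268742) = -15.59°.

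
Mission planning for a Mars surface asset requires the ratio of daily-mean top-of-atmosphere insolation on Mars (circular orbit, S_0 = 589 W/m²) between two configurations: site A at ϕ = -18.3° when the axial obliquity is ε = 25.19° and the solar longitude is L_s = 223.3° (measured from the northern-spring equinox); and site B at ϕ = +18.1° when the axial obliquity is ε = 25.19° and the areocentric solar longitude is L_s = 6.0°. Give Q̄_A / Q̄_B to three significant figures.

— Configuration A (ϕ=-18.3°):
Solar declination: sin δ = sin ε · sin L_s = sin 25.19° × sin 223.3° = -0.29190, so δ = -16.972°.
cos h₀ = −tan(-18.3°) tan(-16.972°) = -0.1009, h₀ = 1.6719 rad.
Bracket: h₀ sin ϕ sin δ + cos ϕ cos δ sin h₀ = 1.6719×-0.31399×-0.29190 + 0.94943×0.95645×0.99489 = 0.153236 + 0.903442 = 1.056678.
Q̄ = (S_0/π) × [bracket] = (589/π) × 1.056678 = 198.11 W/m².
— Configuration B (ϕ=+18.1°):
sin δ = sin 25.19° × sin 6.0° = 0.04449, so δ = +2.550°.
cos h₀ = −tan(+18.1°) tan(+2.550°) = -0.0146, h₀ = 1.5854 rad.
Bracket: h₀ sin ϕ sin δ + cos ϕ cos δ sin h₀ = 1.5854×0.31068×0.04449 + 0.95052×0.99901×0.99989 = 0.021914 + 0.949475 = 0.971389.
Q̄ = (S_0/π) × [bracket] = (589/π) × 0.971389 = 182.12 W/m².
Ratio Q̄_A / Q̄_B = 198.11 / 182.12 = 1.088.

Q̄_A / Q̄_B ≈ 1.09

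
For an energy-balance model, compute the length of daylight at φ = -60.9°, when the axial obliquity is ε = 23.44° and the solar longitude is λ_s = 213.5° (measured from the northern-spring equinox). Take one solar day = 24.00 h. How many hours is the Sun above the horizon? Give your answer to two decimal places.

Solar declination: sin δ = sin ε · sin λ_s = sin 23.44° × sin 213.5° = -0.21955, so δ = -12.683°.
cos H₀ = −tan φ · tan δ = −tan(-60.9°) × tan(-12.683°) = -0.4043, so H₀ = 1.9870 rad = 113.85°.
Daylight = 2H₀/(2π) × 24.00 h = (1.9870/π) × 24.00 = 15.18 h.

15.18 h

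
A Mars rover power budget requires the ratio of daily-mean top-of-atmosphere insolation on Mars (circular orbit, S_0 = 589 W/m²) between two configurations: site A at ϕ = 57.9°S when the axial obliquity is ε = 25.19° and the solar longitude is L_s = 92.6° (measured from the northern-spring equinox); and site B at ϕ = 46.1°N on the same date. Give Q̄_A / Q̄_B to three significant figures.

— Configuration A (ϕ=-57.9°):
Solar declination: sin δ = sin ε · sin L_s = sin 25.19° × sin 92.6° = 0.42518, so δ = +25.162°.
cos h₀ = −tan(-57.9°) tan(+25.162°) = 0.7489, h₀ = 0.7245 rad.
Bracket: h₀ sin ϕ sin δ + cos ϕ cos δ sin h₀ = 0.7245×-0.84712×0.42518 + 0.53140×0.90511×0.66273 = -0.260949 + 0.318757 = 0.057808.
Q̄ = (S_0/π) × [bracket] = (589/π) × 0.057808 = 10.838 W/m².
— Configuration B (ϕ=+46.1°):
cos h₀ = −tan(+46.1°) tan(+25.162°) = -0.4882, h₀ = 2.0808 rad.
Bracket: h₀ sin ϕ sin δ + cos ϕ cos δ sin h₀ = 2.0808×0.72055×0.42518 + 0.69340×0.90511×0.87276 = 0.637481 + 0.547747 = 1.185228.
Q̄ = (S_0/π) × [bracket] = (589/π) × 1.185228 = 222.21 W/m².
Ratio Q̄_A / Q̄_B = 10.838 / 222.21 = 0.04877.

Q̄_A / Q̄_B ≈ 0.0488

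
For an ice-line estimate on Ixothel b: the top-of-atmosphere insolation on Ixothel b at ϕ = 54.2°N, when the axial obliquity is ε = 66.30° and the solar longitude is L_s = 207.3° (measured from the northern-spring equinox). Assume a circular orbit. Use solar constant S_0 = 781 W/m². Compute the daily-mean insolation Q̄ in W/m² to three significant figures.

Solar declination: sin δ = sin ε · sin L_s = sin 66.30° × sin 207.3° = -0.41997, so δ = -24.833°.
cos h₀ = −tan(+54.2°) tan(-24.833°) = 0.6416, h₀ = 0.8742 rad.
Bracket: h₀ sin ϕ sin δ + cos ϕ cos δ sin h₀ = 0.8742×0.81106×-0.41997 + 0.58496×0.90754×0.76702 = -0.297771 + 0.407191 = 0.109420.
Q̄ = (S_0/π) × [bracket] = (781/π) × 0.109420 = 27.20 W/m².

Q̄ ≈ 27.2 W/m²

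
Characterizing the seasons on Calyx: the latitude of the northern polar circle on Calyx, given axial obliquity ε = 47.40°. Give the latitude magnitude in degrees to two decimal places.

The polar circle is the lowest latitude that experiences at least one full rotation of continuous daylight at the northern-summer solstice; it lies at |φ| = 90° − ε = 90° − 47.40° = 42.60°.

42.60°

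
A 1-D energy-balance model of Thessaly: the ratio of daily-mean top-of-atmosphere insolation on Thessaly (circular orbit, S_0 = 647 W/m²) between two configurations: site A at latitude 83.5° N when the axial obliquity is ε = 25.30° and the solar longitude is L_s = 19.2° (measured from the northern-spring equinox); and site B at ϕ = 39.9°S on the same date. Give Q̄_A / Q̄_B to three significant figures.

Q̄_A / Q̄_B ≈ 0.704

— Configuration A (ϕ=+83.5°):
Solar declination: sin δ = sin ε · sin L_s = sin 25.30° × sin 19.2° = 0.14054, so δ = +8.079°.
cos h₀ = −tan(+83.5°) tan(+8.079°) = -1.2459 ≤ −1 ⇒ polar day, h₀ = π.
Bracket: h₀ sin ϕ sin δ + cos ϕ cos δ sin h₀ = 3.1416×0.99357×0.14054 + 0.11320×0.99007×0.00000 = 0.438681 + 0.000000 = 0.438681.
Q̄ = (S_0/π) × [bracket] = (647/π) × 0.438681 = 90.345 W/m².
— Configuration B (ϕ=-39.9°):
cos h₀ = −tan(-39.9°) tan(+8.079°) = 0.1187, h₀ = 1.4518 rad.
Bracket: h₀ sin ϕ sin δ + cos ϕ cos δ sin h₀ = 1.4518×-0.64145×0.14054 + 0.76717×0.99007×0.99293 = -0.130879 + 0.754182 = 0.623303.
Q̄ = (S_0/π) × [bracket] = (647/π) × 0.623303 = 128.37 W/m².
Ratio Q̄_A / Q̄_B = 90.345 / 128.37 = 0.7038.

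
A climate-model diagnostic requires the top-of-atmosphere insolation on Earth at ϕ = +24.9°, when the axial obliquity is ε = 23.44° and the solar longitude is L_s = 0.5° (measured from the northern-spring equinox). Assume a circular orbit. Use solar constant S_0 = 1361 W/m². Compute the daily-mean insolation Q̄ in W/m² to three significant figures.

Q̄ ≈ 394 W/m²

Solar declination: sin δ = sin ε · sin L_s = sin 23.44° × sin 0.5° = 0.00347, so δ = +0.199°.
cos h₀ = −tan(+24.9°) tan(+0.199°) = -0.0016, h₀ = 1.5724 rad.
Bracket: h₀ sin ϕ sin δ + cos ϕ cos δ sin h₀ = 1.5724×0.42104×0.00347 + 0.90704×0.99999×1.00000 = 0.002297 + 0.907031 = 0.909328.
Q̄ = (S_0/π) × [bracket] = (1361/π) × 0.909328 = 393.9 W/m².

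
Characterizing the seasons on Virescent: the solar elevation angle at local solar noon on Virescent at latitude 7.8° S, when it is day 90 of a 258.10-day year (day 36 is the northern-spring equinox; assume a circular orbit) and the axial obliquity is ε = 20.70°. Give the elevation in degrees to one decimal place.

Solar longitude: L_s = 360° × (90 − 36)/258.10 = 75.320°.
sin δ = sin 20.70° × sin 75.320° = 0.34194, so δ = +19.995°.
At local noon the hour angle is zero, so the zenith angle equals |ϕ − δ| = |-7.8° − (+19.995°)| = 27.795°.
Elevation = 90° − 27.795° = 62.2°.

62.2°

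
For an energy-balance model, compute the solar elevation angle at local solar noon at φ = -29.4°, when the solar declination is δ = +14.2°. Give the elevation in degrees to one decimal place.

46.4°

At local noon the hour angle is zero, so the zenith angle equals |φ − δ| = |-29.4° − (+14.200°)| = 43.600°.
Elevation = 90° − 43.600° = 46.4°.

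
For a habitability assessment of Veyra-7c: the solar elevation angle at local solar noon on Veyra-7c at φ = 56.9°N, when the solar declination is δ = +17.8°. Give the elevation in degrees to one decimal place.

At local noon the hour angle is zero, so the zenith angle equals |φ − δ| = |+56.9° − (+17.800°)| = 39.100°.
Elevation = 90° − 39.100° = 50.9°.

50.9°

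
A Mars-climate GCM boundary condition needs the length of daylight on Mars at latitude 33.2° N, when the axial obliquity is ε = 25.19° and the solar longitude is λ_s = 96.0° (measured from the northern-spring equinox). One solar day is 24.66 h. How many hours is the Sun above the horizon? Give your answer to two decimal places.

Solar declination: sin δ = sin ε · sin λ_s = sin 25.19° × sin 96.0° = 0.42329, so δ = +25.042°.
cos H₀ = −tan φ · tan δ = −tan(+33.2°) × tan(+25.042°) = -0.3057, so H₀ = 1.8815 rad = 107.80°.
Daylight = 2H₀/(2π) × 24.66 h = (1.8815/π) × 24.66 = 14.77 h.

14.77 h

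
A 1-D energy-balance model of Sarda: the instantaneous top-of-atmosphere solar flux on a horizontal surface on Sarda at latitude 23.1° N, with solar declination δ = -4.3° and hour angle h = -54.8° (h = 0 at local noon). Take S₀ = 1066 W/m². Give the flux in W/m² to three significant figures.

cos θ_z = sin φ sin δ + cos φ cos δ cos h = -0.029417 + 0.528722 = 0.499305.
Flux = S₀ · cos θ_z = 1066 × 0.499305 = 532.3 W/m².

532 W/m²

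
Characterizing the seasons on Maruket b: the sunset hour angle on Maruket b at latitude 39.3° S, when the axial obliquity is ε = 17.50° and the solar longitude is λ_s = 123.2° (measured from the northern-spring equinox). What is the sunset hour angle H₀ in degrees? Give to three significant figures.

Solar declination: sin δ = sin ε · sin λ_s = sin 17.50° × sin 123.2° = 0.25162, so δ = +14.573°.
cos H₀ = −tan φ · tan δ = −tan(-39.3°) × tan(+14.573°) = 0.2128, so H₀ = 1.3564 rad = 77.71°.

H₀ = 77.7°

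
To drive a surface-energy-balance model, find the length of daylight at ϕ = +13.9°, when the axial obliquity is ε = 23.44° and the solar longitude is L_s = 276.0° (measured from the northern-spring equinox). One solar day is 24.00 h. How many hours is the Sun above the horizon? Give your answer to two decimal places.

Solar declination: sin δ = sin ε · sin L_s = sin 23.44° × sin 276.0° = -0.39561, so δ = -23.304°.
cos h₀ = −tan ϕ · tan δ = −tan(+13.9°) × tan(-23.304°) = 0.1066, so h₀ = 1.4640 rad = 83.88°.
Daylight = 2h₀/(2π) × 24.00 h = (1.4640/π) × 24.00 = 11.18 h.

11.18 h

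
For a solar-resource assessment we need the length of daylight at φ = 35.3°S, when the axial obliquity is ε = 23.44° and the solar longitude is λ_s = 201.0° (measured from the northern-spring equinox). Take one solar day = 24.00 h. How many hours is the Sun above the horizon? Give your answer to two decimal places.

Solar declination: sin δ = sin ε · sin λ_s = sin 23.44° × sin 201.0° = -0.14255, so δ = -8.196°.
cos H₀ = −tan φ · tan δ = −tan(-35.3°) × tan(-8.196°) = -0.1020, so H₀ = 1.6729 rad = 95.85°.
Daylight = 2H₀/(2π) × 24.00 h = (1.6729/π) × 24.00 = 12.78 h.

12.78 h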